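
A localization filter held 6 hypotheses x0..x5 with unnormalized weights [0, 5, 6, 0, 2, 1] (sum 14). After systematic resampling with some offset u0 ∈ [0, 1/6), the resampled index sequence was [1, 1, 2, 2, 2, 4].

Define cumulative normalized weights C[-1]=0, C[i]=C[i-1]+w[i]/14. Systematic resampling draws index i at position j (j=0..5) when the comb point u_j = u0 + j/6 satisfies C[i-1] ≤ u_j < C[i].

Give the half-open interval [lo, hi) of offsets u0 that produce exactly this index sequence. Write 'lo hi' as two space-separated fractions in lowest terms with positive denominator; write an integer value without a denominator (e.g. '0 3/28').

1/42 2/21

C = [0, 5/14, 11/14, 11/14, 13/14, 1]
j=0 picked index 1: u0 ∈ [0, 5/14)
j=1 picked index 1: u0 ∈ [-1/6, 4/21)
j=2 picked index 2: u0 ∈ [1/42, 19/42)
j=3 picked index 2: u0 ∈ [-1/7, 2/7)
j=4 picked index 2: u0 ∈ [-13/42, 5/42)
j=5 picked index 4: u0 ∈ [-1/21, 2/21)
intersection: [1/42, 2/21)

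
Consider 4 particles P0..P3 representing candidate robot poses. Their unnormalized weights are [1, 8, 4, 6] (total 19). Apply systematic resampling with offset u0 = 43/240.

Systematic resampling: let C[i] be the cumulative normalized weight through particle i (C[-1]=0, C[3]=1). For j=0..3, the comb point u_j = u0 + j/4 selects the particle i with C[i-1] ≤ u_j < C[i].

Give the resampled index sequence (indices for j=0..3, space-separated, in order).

C = [1/19, 9/19, 13/19, 1]
j=0: u_0=43/240 ∈ [1/19, 9/19) → index 1
j=1: u_1=103/240 ∈ [1/19, 9/19) → index 1
j=2: u_2=163/240 ∈ [9/19, 13/19) → index 2
j=3: u_3=223/240 ∈ [13/19, 1) → index 3

1 1 2 3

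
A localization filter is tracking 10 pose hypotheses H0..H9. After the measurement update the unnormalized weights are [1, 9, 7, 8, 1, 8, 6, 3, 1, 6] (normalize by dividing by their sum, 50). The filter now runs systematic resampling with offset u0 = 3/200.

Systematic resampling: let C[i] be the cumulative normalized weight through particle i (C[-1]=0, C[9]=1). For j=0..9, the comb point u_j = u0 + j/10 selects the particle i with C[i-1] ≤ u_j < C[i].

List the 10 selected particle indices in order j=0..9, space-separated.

C = [1/50, 1/5, 17/50, 1/2, 13/25, 17/25, 4/5, 43/50, 22/25, 1]
j=0: u_0=3/200 ∈ [0, 1/50) → index 0
j=1: u_1=23/200 ∈ [1/50, 1/5) → index 1
j=2: u_2=43/200 ∈ [1/5, 17/50) → index 2
j=3: u_3=63/200 ∈ [1/5, 17/50) → index 2
j=4: u_4=83/200 ∈ [17/50, 1/2) → index 3
j=5: u_5=103/200 ∈ [1/2, 13/25) → index 4
j=6: u_6=123/200 ∈ [13/25, 17/25) → index 5
j=7: u_7=143/200 ∈ [17/25, 4/5) → index 6
j=8: u_8=163/200 ∈ [4/5, 43/50) → index 7
j=9: u_9=183/200 ∈ [22/25, 1) → index 9

0 1 2 2 3 4 5 6 7 9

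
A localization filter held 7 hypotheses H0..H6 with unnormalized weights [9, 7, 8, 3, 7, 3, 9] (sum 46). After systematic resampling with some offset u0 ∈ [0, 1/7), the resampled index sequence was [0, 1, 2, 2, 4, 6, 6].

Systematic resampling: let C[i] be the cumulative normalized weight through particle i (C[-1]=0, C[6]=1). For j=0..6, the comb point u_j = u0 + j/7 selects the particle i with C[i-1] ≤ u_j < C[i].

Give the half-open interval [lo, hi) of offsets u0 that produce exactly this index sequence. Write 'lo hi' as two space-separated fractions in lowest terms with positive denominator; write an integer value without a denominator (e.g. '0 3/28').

C = [9/46, 8/23, 12/23, 27/46, 17/23, 37/46, 1]
j=0 picked index 0: u0 ∈ [0, 9/46)
j=1 picked index 1: u0 ∈ [17/322, 33/161)
j=2 picked index 2: u0 ∈ [10/161, 38/161)
j=3 picked index 2: u0 ∈ [-13/161, 15/161)
j=4 picked index 4: u0 ∈ [5/322, 27/161)
j=5 picked index 6: u0 ∈ [29/322, 2/7)
j=6 picked index 6: u0 ∈ [-17/322, 1/7)
intersection: [29/322, 15/161)

29/322 15/161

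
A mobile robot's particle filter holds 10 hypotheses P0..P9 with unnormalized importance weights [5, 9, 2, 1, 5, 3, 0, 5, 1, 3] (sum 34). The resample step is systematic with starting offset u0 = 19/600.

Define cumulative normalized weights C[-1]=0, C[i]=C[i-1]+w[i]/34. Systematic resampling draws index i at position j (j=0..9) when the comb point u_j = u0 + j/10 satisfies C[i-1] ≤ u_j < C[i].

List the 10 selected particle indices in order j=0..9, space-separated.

0 0 1 1 2 4 4 5 7 9

C = [5/34, 7/17, 8/17, 1/2, 11/17, 25/34, 25/34, 15/17, 31/34, 1]
j=0: u_0=19/600 ∈ [0, 5/34) → index 0
j=1: u_1=79/600 ∈ [0, 5/34) → index 0
j=2: u_2=139/600 ∈ [5/34, 7/17) → index 1
j=3: u_3=199/600 ∈ [5/34, 7/17) → index 1
j=4: u_4=259/600 ∈ [7/17, 8/17) → index 2
j=5: u_5=319/600 ∈ [1/2, 11/17) → index 4
j=6: u_6=379/600 ∈ [1/2, 11/17) → index 4
j=7: u_7=439/600 ∈ [11/17, 25/34) → index 5
j=8: u_8=499/600 ∈ [25/34, 15/17) → index 7
j=9: u_9=559/600 ∈ [31/34, 1) → index 9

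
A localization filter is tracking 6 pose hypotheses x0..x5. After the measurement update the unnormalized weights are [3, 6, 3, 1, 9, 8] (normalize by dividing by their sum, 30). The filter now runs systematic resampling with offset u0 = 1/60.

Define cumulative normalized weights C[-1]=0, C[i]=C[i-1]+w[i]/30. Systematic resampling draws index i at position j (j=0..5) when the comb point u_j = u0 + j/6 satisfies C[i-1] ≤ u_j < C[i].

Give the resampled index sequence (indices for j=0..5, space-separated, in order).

0 1 2 4 4 5

C = [1/10, 3/10, 2/5, 13/30, 11/15, 1]
j=0: u_0=1/60 ∈ [0, 1/10) → index 0
j=1: u_1=11/60 ∈ [1/10, 3/10) → index 1
j=2: u_2=7/20 ∈ [3/10, 2/5) → index 2
j=3: u_3=31/60 ∈ [13/30, 11/15) → index 4
j=4: u_4=41/60 ∈ [13/30, 11/15) → index 4
j=5: u_5=17/20 ∈ [11/15, 1) → index 5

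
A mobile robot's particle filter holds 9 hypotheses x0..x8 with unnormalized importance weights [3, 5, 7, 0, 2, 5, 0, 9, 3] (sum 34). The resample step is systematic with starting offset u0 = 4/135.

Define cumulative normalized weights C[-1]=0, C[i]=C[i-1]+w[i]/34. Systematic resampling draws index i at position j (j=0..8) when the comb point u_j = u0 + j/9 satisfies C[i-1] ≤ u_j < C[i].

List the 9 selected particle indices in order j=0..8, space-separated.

0 1 2 2 4 5 7 7 8

C = [3/34, 4/17, 15/34, 15/34, 1/2, 11/17, 11/17, 31/34, 1]
j=0: u_0=4/135 ∈ [0, 3/34) → index 0
j=1: u_1=19/135 ∈ [3/34, 4/17) → index 1
j=2: u_2=34/135 ∈ [4/17, 15/34) → index 2
j=3: u_3=49/135 ∈ [4/17, 15/34) → index 2
j=4: u_4=64/135 ∈ [15/34, 1/2) → index 4
j=5: u_5=79/135 ∈ [1/2, 11/17) → index 5
j=6: u_6=94/135 ∈ [11/17, 31/34) → index 7
j=7: u_7=109/135 ∈ [11/17, 31/34) → index 7
j=8: u_8=124/135 ∈ [31/34, 1) → index 8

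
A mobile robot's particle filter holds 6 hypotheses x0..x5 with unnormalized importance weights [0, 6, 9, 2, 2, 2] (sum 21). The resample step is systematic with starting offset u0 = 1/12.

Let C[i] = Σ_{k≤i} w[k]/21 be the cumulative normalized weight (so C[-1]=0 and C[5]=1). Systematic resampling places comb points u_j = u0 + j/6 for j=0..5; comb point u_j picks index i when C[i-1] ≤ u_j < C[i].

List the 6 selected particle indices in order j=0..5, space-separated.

1 1 2 2 3 5

C = [0, 2/7, 5/7, 17/21, 19/21, 1]
j=0: u_0=1/12 ∈ [0, 2/7) → index 1
j=1: u_1=1/4 ∈ [0, 2/7) → index 1
j=2: u_2=5/12 ∈ [2/7, 5/7) → index 2
j=3: u_3=7/12 ∈ [2/7, 5/7) → index 2
j=4: u_4=3/4 ∈ [5/7, 17/21) → index 3
j=5: u_5=11/12 ∈ [19/21, 1) → index 5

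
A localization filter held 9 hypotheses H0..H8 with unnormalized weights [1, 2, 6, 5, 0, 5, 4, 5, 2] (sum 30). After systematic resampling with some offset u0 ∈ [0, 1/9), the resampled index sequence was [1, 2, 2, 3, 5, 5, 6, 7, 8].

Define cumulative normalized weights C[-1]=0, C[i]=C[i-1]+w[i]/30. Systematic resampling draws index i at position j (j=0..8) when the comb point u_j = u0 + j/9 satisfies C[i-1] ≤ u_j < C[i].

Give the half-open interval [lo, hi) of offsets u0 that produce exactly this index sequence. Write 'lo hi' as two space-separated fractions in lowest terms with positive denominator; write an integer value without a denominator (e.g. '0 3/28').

C = [1/30, 1/10, 3/10, 7/15, 7/15, 19/30, 23/30, 14/15, 1]
j=0 picked index 1: u0 ∈ [1/30, 1/10)
j=1 picked index 2: u0 ∈ [-1/90, 17/90)
j=2 picked index 2: u0 ∈ [-11/90, 7/90)
j=3 picked index 3: u0 ∈ [-1/30, 2/15)
j=4 picked index 5: u0 ∈ [1/45, 17/90)
j=5 picked index 5: u0 ∈ [-4/45, 7/90)
j=6 picked index 6: u0 ∈ [-1/30, 1/10)
j=7 picked index 7: u0 ∈ [-1/90, 7/45)
j=8 picked index 8: u0 ∈ [2/45, 1/9)
intersection: [2/45, 7/90)

2/45 7/90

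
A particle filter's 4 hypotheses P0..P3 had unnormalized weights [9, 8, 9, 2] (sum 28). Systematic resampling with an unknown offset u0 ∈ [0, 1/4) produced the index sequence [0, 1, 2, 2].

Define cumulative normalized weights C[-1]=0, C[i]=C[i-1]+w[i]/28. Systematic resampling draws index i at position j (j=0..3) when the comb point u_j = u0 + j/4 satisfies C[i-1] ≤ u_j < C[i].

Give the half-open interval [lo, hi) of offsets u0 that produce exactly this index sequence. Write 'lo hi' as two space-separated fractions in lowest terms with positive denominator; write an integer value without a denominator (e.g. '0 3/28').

3/28 5/28

C = [9/28, 17/28, 13/14, 1]
j=0 picked index 0: u0 ∈ [0, 9/28)
j=1 picked index 1: u0 ∈ [1/14, 5/14)
j=2 picked index 2: u0 ∈ [3/28, 3/7)
j=3 picked index 2: u0 ∈ [-1/7, 5/28)
intersection: [3/28, 5/28)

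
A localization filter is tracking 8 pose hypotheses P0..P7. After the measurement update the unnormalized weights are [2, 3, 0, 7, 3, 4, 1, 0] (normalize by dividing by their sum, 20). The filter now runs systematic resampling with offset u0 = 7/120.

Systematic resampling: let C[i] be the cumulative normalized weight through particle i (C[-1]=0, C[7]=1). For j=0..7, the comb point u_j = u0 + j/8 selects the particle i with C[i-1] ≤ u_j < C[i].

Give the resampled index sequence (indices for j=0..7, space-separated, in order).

C = [1/10, 1/4, 1/4, 3/5, 3/4, 19/20, 1, 1]
j=0: u_0=7/120 ∈ [0, 1/10) → index 0
j=1: u_1=11/60 ∈ [1/10, 1/4) → index 1
j=2: u_2=37/120 ∈ [1/4, 3/5) → index 3
j=3: u_3=13/30 ∈ [1/4, 3/5) → index 3
j=4: u_4=67/120 ∈ [1/4, 3/5) → index 3
j=5: u_5=41/60 ∈ [3/5, 3/4) → index 4
j=6: u_6=97/120 ∈ [3/4, 19/20) → index 5
j=7: u_7=14/15 ∈ [3/4, 19/20) → index 5

0 1 3 3 3 4 5 5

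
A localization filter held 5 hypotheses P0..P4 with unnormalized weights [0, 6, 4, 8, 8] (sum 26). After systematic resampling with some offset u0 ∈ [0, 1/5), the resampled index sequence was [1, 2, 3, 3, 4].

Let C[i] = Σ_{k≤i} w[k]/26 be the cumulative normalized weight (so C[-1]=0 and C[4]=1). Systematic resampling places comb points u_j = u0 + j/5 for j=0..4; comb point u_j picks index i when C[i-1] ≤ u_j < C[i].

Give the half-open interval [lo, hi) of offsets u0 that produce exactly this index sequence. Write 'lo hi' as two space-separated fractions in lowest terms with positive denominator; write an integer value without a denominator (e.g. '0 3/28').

2/65 6/65

C = [0, 3/13, 5/13, 9/13, 1]
j=0 picked index 1: u0 ∈ [0, 3/13)
j=1 picked index 2: u0 ∈ [2/65, 12/65)
j=2 picked index 3: u0 ∈ [-1/65, 19/65)
j=3 picked index 3: u0 ∈ [-14/65, 6/65)
j=4 picked index 4: u0 ∈ [-7/65, 1/5)
intersection: [2/65, 6/65)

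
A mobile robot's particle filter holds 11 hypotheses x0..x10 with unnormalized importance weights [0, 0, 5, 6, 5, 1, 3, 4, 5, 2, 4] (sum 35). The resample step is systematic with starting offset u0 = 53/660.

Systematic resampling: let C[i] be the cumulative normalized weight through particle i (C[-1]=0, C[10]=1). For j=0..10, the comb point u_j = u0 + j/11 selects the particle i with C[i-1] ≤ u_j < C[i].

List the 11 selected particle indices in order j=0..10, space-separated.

C = [0, 0, 1/7, 11/35, 16/35, 17/35, 4/7, 24/35, 29/35, 31/35, 1]
j=0: u_0=53/660 ∈ [0, 1/7) → index 2
j=1: u_1=113/660 ∈ [1/7, 11/35) → index 3
j=2: u_2=173/660 ∈ [1/7, 11/35) → index 3
j=3: u_3=233/660 ∈ [11/35, 16/35) → index 4
j=4: u_4=293/660 ∈ [11/35, 16/35) → index 4
j=5: u_5=353/660 ∈ [17/35, 4/7) → index 6
j=6: u_6=413/660 ∈ [4/7, 24/35) → index 7
j=7: u_7=43/60 ∈ [24/35, 29/35) → index 8
j=8: u_8=533/660 ∈ [24/35, 29/35) → index 8
j=9: u_9=593/660 ∈ [31/35, 1) → index 10
j=10: u_10=653/660 ∈ [31/35, 1) → index 10

2 3 3 4 4 6 7 8 8 10 10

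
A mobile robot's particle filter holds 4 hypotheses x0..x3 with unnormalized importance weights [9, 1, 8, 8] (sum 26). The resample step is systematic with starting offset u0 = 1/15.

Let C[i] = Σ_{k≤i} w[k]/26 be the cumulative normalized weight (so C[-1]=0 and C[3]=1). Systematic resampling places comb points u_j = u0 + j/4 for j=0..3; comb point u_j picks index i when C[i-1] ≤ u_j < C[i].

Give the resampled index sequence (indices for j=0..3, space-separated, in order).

C = [9/26, 5/13, 9/13, 1]
j=0: u_0=1/15 ∈ [0, 9/26) → index 0
j=1: u_1=19/60 ∈ [0, 9/26) → index 0
j=2: u_2=17/30 ∈ [5/13, 9/13) → index 2
j=3: u_3=49/60 ∈ [9/13, 1) → index 3

0 0 2 3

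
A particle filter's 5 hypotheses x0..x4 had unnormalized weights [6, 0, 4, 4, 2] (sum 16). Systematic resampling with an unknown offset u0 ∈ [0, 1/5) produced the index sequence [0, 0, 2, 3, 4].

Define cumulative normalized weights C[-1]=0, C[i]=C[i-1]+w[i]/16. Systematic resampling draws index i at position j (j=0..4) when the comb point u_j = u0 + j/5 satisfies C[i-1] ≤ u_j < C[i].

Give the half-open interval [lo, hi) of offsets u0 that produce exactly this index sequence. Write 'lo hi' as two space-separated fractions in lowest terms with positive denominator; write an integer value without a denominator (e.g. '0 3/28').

C = [3/8, 3/8, 5/8, 7/8, 1]
j=0 picked index 0: u0 ∈ [0, 3/8)
j=1 picked index 0: u0 ∈ [-1/5, 7/40)
j=2 picked index 2: u0 ∈ [-1/40, 9/40)
j=3 picked index 3: u0 ∈ [1/40, 11/40)
j=4 picked index 4: u0 ∈ [3/40, 1/5)
intersection: [3/40, 7/40)

3/40 7/40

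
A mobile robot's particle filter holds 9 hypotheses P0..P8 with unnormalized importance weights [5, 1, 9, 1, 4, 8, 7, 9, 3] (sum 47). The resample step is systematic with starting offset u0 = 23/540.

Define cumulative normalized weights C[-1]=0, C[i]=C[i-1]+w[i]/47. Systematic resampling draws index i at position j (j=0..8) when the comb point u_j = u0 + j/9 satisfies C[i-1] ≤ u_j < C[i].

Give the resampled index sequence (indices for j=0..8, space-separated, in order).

C = [5/47, 6/47, 15/47, 16/47, 20/47, 28/47, 35/47, 44/47, 1]
j=0: u_0=23/540 ∈ [0, 5/47) → index 0
j=1: u_1=83/540 ∈ [6/47, 15/47) → index 2
j=2: u_2=143/540 ∈ [6/47, 15/47) → index 2
j=3: u_3=203/540 ∈ [16/47, 20/47) → index 4
j=4: u_4=263/540 ∈ [20/47, 28/47) → index 5
j=5: u_5=323/540 ∈ [28/47, 35/47) → index 6
j=6: u_6=383/540 ∈ [28/47, 35/47) → index 6
j=7: u_7=443/540 ∈ [35/47, 44/47) → index 7
j=8: u_8=503/540 ∈ [35/47, 44/47) → index 7

0 2 2 4 5 6 6 7 7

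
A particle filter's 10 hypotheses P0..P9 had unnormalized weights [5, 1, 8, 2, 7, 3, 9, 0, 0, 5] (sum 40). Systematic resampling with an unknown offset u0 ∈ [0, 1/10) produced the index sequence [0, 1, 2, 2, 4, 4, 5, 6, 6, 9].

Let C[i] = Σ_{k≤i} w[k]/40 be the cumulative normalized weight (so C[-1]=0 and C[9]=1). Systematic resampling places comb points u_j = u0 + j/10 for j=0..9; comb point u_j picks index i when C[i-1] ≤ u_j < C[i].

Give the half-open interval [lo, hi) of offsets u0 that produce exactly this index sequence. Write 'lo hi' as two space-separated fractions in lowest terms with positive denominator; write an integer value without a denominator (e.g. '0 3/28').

1/40 1/20

C = [1/8, 3/20, 7/20, 2/5, 23/40, 13/20, 7/8, 7/8, 7/8, 1]
j=0 picked index 0: u0 ∈ [0, 1/8)
j=1 picked index 1: u0 ∈ [1/40, 1/20)
j=2 picked index 2: u0 ∈ [-1/20, 3/20)
j=3 picked index 2: u0 ∈ [-3/20, 1/20)
j=4 picked index 4: u0 ∈ [0, 7/40)
j=5 picked index 4: u0 ∈ [-1/10, 3/40)
j=6 picked index 5: u0 ∈ [-1/40, 1/20)
j=7 picked index 6: u0 ∈ [-1/20, 7/40)
j=8 picked index 6: u0 ∈ [-3/20, 3/40)
j=9 picked index 9: u0 ∈ [-1/40, 1/10)
intersection: [1/40, 1/20)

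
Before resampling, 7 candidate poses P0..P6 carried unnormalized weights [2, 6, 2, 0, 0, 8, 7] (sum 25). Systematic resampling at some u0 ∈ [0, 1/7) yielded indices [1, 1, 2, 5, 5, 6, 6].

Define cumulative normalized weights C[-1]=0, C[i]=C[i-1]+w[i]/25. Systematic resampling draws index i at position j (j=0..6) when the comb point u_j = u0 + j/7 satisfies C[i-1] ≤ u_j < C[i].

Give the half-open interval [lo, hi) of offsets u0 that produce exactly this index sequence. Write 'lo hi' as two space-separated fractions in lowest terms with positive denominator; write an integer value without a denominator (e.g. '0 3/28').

2/25 4/35

C = [2/25, 8/25, 2/5, 2/5, 2/5, 18/25, 1]
j=0 picked index 1: u0 ∈ [2/25, 8/25)
j=1 picked index 1: u0 ∈ [-11/175, 31/175)
j=2 picked index 2: u0 ∈ [6/175, 4/35)
j=3 picked index 5: u0 ∈ [-1/35, 51/175)
j=4 picked index 5: u0 ∈ [-6/35, 26/175)
j=5 picked index 6: u0 ∈ [1/175, 2/7)
j=6 picked index 6: u0 ∈ [-24/175, 1/7)
intersection: [2/25, 4/35)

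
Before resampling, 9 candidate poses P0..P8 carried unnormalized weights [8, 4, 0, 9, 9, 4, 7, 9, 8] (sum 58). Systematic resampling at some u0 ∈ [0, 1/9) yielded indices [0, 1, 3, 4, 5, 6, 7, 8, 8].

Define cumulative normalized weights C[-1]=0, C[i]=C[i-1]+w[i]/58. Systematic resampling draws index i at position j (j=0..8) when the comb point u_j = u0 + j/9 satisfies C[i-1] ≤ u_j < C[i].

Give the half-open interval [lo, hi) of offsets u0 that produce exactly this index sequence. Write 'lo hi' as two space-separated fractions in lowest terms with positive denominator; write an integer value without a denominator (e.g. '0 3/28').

C = [4/29, 6/29, 6/29, 21/58, 15/29, 17/29, 41/58, 25/29, 1]
j=0 picked index 0: u0 ∈ [0, 4/29)
j=1 picked index 1: u0 ∈ [7/261, 25/261)
j=2 picked index 3: u0 ∈ [-4/261, 73/522)
j=3 picked index 4: u0 ∈ [5/174, 16/87)
j=4 picked index 5: u0 ∈ [19/261, 37/261)
j=5 picked index 6: u0 ∈ [8/261, 79/522)
j=6 picked index 7: u0 ∈ [7/174, 17/87)
j=7 picked index 8: u0 ∈ [22/261, 2/9)
j=8 picked index 8: u0 ∈ [-7/261, 1/9)
intersection: [22/261, 25/261)

22/261 25/261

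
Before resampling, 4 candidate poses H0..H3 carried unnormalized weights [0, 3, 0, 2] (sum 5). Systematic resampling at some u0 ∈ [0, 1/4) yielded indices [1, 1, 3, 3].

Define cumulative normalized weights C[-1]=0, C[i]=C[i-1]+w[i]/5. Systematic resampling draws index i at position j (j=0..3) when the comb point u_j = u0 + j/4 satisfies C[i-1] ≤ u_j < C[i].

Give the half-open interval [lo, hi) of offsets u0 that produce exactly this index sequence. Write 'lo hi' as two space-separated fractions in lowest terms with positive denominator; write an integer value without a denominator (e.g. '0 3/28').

C = [0, 3/5, 3/5, 1]
j=0 picked index 1: u0 ∈ [0, 3/5)
j=1 picked index 1: u0 ∈ [-1/4, 7/20)
j=2 picked index 3: u0 ∈ [1/10, 1/2)
j=3 picked index 3: u0 ∈ [-3/20, 1/4)
intersection: [1/10, 1/4)

1/10 1/4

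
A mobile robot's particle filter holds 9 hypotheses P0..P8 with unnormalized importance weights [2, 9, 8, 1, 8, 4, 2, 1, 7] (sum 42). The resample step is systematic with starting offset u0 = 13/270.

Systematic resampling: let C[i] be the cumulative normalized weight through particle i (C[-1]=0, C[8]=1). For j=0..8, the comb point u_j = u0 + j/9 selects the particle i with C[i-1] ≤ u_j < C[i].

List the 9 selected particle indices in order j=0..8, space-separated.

C = [1/21, 11/42, 19/42, 10/21, 2/3, 16/21, 17/21, 5/6, 1]
j=0: u_0=13/270 ∈ [1/21, 11/42) → index 1
j=1: u_1=43/270 ∈ [1/21, 11/42) → index 1
j=2: u_2=73/270 ∈ [11/42, 19/42) → index 2
j=3: u_3=103/270 ∈ [11/42, 19/42) → index 2
j=4: u_4=133/270 ∈ [10/21, 2/3) → index 4
j=5: u_5=163/270 ∈ [10/21, 2/3) → index 4
j=6: u_6=193/270 ∈ [2/3, 16/21) → index 5
j=7: u_7=223/270 ∈ [17/21, 5/6) → index 7
j=8: u_8=253/270 ∈ [5/6, 1) → index 8

1 1 2 2 4 4 5 7 8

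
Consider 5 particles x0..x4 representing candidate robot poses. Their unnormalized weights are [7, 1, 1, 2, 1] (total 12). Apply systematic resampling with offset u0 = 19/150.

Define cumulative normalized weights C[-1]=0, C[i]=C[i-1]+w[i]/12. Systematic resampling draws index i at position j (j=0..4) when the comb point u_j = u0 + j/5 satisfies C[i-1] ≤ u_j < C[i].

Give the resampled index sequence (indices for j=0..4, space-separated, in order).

C = [7/12, 2/3, 3/4, 11/12, 1]
j=0: u_0=19/150 ∈ [0, 7/12) → index 0
j=1: u_1=49/150 ∈ [0, 7/12) → index 0
j=2: u_2=79/150 ∈ [0, 7/12) → index 0
j=3: u_3=109/150 ∈ [2/3, 3/4) → index 2
j=4: u_4=139/150 ∈ [11/12, 1) → index 4

0 0 0 2 4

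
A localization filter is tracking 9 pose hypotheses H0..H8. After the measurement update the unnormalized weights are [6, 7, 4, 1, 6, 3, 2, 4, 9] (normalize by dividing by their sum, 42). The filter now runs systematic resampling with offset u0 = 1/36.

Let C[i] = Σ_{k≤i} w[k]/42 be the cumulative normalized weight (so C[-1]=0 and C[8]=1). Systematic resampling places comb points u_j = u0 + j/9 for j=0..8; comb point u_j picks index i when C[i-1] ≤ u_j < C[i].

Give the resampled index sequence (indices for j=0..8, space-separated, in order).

0 0 1 2 4 5 7 8 8

C = [1/7, 13/42, 17/42, 3/7, 4/7, 9/14, 29/42, 11/14, 1]
j=0: u_0=1/36 ∈ [0, 1/7) → index 0
j=1: u_1=5/36 ∈ [0, 1/7) → index 0
j=2: u_2=1/4 ∈ [1/7, 13/42) → index 1
j=3: u_3=13/36 ∈ [13/42, 17/42) → index 2
j=4: u_4=17/36 ∈ [3/7, 4/7) → index 4
j=5: u_5=7/12 ∈ [4/7, 9/14) → index 5
j=6: u_6=25/36 ∈ [29/42, 11/14) → index 7
j=7: u_7=29/36 ∈ [11/14, 1) → index 8
j=8: u_8=11/12 ∈ [11/14, 1) → index 8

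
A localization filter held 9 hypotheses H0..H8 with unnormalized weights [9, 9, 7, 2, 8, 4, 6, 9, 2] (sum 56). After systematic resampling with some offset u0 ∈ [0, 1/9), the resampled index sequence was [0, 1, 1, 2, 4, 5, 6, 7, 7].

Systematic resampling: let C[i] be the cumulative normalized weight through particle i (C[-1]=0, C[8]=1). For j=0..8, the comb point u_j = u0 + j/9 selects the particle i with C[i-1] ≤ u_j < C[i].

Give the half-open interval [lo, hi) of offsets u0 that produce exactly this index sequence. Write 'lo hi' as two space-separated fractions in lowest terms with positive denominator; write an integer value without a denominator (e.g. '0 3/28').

C = [9/56, 9/28, 25/56, 27/56, 5/8, 39/56, 45/56, 27/28, 1]
j=0 picked index 0: u0 ∈ [0, 9/56)
j=1 picked index 1: u0 ∈ [25/504, 53/252)
j=2 picked index 1: u0 ∈ [-31/504, 25/252)
j=3 picked index 2: u0 ∈ [-1/84, 19/168)
j=4 picked index 4: u0 ∈ [19/504, 13/72)
j=5 picked index 5: u0 ∈ [5/72, 71/504)
j=6 picked index 6: u0 ∈ [5/168, 23/168)
j=7 picked index 7: u0 ∈ [13/504, 47/252)
j=8 picked index 7: u0 ∈ [-43/504, 19/252)
intersection: [5/72, 19/252)

5/72 19/252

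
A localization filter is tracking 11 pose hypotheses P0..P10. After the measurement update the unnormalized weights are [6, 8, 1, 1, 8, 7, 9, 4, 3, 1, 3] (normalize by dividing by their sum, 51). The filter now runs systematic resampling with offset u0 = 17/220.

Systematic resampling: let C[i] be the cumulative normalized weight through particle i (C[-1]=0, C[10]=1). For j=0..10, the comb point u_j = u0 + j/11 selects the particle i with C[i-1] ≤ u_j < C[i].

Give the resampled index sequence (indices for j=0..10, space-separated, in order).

0 1 1 4 4 5 6 6 7 8 10

C = [2/17, 14/51, 5/17, 16/51, 8/17, 31/51, 40/51, 44/51, 47/51, 16/17, 1]
j=0: u_0=17/220 ∈ [0, 2/17) → index 0
j=1: u_1=37/220 ∈ [2/17, 14/51) → index 1
j=2: u_2=57/220 ∈ [2/17, 14/51) → index 1
j=3: u_3=7/20 ∈ [16/51, 8/17) → index 4
j=4: u_4=97/220 ∈ [16/51, 8/17) → index 4
j=5: u_5=117/220 ∈ [8/17, 31/51) → index 5
j=6: u_6=137/220 ∈ [31/51, 40/51) → index 6
j=7: u_7=157/220 ∈ [31/51, 40/51) → index 6
j=8: u_8=177/220 ∈ [40/51, 44/51) → index 7
j=9: u_9=197/220 ∈ [44/51, 47/51) → index 8
j=10: u_10=217/220 ∈ [16/17, 1) → index 10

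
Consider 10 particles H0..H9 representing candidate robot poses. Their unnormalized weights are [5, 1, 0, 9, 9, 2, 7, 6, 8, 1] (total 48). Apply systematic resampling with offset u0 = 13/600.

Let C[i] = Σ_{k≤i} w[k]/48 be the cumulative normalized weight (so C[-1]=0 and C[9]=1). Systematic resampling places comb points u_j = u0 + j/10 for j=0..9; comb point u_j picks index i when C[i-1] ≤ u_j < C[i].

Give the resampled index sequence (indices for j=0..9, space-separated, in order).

C = [5/48, 1/8, 1/8, 5/16, 1/2, 13/24, 11/16, 13/16, 47/48, 1]
j=0: u_0=13/600 ∈ [0, 5/48) → index 0
j=1: u_1=73/600 ∈ [5/48, 1/8) → index 1
j=2: u_2=133/600 ∈ [1/8, 5/16) → index 3
j=3: u_3=193/600 ∈ [5/16, 1/2) → index 4
j=4: u_4=253/600 ∈ [5/16, 1/2) → index 4
j=5: u_5=313/600 ∈ [1/2, 13/24) → index 5
j=6: u_6=373/600 ∈ [13/24, 11/16) → index 6
j=7: u_7=433/600 ∈ [11/16, 13/16) → index 7
j=8: u_8=493/600 ∈ [13/16, 47/48) → index 8
j=9: u_9=553/600 ∈ [13/16, 47/48) → index 8

0 1 3 4 4 5 6 7 8 8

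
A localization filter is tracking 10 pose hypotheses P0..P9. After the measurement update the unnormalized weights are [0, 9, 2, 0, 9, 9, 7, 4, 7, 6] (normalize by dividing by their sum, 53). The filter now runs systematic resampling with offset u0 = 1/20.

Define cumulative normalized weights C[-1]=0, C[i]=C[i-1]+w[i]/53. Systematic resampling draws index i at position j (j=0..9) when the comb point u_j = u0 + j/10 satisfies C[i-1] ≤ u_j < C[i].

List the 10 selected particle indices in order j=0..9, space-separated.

C = [0, 9/53, 11/53, 11/53, 20/53, 29/53, 36/53, 40/53, 47/53, 1]
j=0: u_0=1/20 ∈ [0, 9/53) → index 1
j=1: u_1=3/20 ∈ [0, 9/53) → index 1
j=2: u_2=1/4 ∈ [11/53, 20/53) → index 4
j=3: u_3=7/20 ∈ [11/53, 20/53) → index 4
j=4: u_4=9/20 ∈ [20/53, 29/53) → index 5
j=5: u_5=11/20 ∈ [29/53, 36/53) → index 6
j=6: u_6=13/20 ∈ [29/53, 36/53) → index 6
j=7: u_7=3/4 ∈ [36/53, 40/53) → index 7
j=8: u_8=17/20 ∈ [40/53, 47/53) → index 8
j=9: u_9=19/20 ∈ [47/53, 1) → index 9

1 1 4 4 5 6 6 7 8 9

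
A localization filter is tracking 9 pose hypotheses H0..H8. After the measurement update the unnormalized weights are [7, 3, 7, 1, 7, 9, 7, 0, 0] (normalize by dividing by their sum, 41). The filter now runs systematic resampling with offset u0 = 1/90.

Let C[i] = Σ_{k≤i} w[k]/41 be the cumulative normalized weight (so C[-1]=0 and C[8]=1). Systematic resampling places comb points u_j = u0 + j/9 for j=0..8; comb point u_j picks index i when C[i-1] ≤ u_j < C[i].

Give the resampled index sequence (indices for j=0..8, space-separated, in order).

0 0 1 2 4 4 5 5 6

C = [7/41, 10/41, 17/41, 18/41, 25/41, 34/41, 1, 1, 1]
j=0: u_0=1/90 ∈ [0, 7/41) → index 0
j=1: u_1=11/90 ∈ [0, 7/41) → index 0
j=2: u_2=7/30 ∈ [7/41, 10/41) → index 1
j=3: u_3=31/90 ∈ [10/41, 17/41) → index 2
j=4: u_4=41/90 ∈ [18/41, 25/41) → index 4
j=5: u_5=17/30 ∈ [18/41, 25/41) → index 4
j=6: u_6=61/90 ∈ [25/41, 34/41) → index 5
j=7: u_7=71/90 ∈ [25/41, 34/41) → index 5
j=8: u_8=9/10 ∈ [34/41, 1) → index 6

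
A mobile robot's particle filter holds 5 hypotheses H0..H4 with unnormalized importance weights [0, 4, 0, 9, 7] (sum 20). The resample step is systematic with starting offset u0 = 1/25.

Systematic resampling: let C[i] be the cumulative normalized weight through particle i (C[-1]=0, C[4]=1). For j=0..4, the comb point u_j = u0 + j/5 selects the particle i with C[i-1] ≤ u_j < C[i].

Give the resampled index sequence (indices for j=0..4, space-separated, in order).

1 3 3 3 4

C = [0, 1/5, 1/5, 13/20, 1]
j=0: u_0=1/25 ∈ [0, 1/5) → index 1
j=1: u_1=6/25 ∈ [1/5, 13/20) → index 3
j=2: u_2=11/25 ∈ [1/5, 13/20) → index 3
j=3: u_3=16/25 ∈ [1/5, 13/20) → index 3
j=4: u_4=21/25 ∈ [13/20, 1) → index 4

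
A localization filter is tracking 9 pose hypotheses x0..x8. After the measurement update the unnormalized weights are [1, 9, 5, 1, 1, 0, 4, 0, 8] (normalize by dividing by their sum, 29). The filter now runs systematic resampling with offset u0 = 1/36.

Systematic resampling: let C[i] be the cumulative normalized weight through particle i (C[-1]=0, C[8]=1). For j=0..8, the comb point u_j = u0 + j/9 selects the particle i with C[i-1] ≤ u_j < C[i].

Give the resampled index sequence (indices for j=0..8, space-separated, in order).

C = [1/29, 10/29, 15/29, 16/29, 17/29, 17/29, 21/29, 21/29, 1]
j=0: u_0=1/36 ∈ [0, 1/29) → index 0
j=1: u_1=5/36 ∈ [1/29, 10/29) → index 1
j=2: u_2=1/4 ∈ [1/29, 10/29) → index 1
j=3: u_3=13/36 ∈ [10/29, 15/29) → index 2
j=4: u_4=17/36 ∈ [10/29, 15/29) → index 2
j=5: u_5=7/12 ∈ [16/29, 17/29) → index 4
j=6: u_6=25/36 ∈ [17/29, 21/29) → index 6
j=7: u_7=29/36 ∈ [21/29, 1) → index 8
j=8: u_8=11/12 ∈ [21/29, 1) → index 8

0 1 1 2 2 4 6 8 8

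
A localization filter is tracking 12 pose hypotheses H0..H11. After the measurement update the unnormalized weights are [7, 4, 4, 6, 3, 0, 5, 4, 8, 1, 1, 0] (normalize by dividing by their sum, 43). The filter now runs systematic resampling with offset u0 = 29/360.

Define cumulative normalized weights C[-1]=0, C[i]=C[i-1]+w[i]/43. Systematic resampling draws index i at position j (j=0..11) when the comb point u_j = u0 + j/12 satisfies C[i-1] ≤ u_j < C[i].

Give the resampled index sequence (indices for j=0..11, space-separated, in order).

C = [7/43, 11/43, 15/43, 21/43, 24/43, 24/43, 29/43, 33/43, 41/43, 42/43, 1, 1]
j=0: u_0=29/360 ∈ [0, 7/43) → index 0
j=1: u_1=59/360 ∈ [7/43, 11/43) → index 1
j=2: u_2=89/360 ∈ [7/43, 11/43) → index 1
j=3: u_3=119/360 ∈ [11/43, 15/43) → index 2
j=4: u_4=149/360 ∈ [15/43, 21/43) → index 3
j=5: u_5=179/360 ∈ [21/43, 24/43) → index 4
j=6: u_6=209/360 ∈ [24/43, 29/43) → index 6
j=7: u_7=239/360 ∈ [24/43, 29/43) → index 6
j=8: u_8=269/360 ∈ [29/43, 33/43) → index 7
j=9: u_9=299/360 ∈ [33/43, 41/43) → index 8
j=10: u_10=329/360 ∈ [33/43, 41/43) → index 8
j=11: u_11=359/360 ∈ [42/43, 1) → index 10

0 1 1 2 3 4 6 6 7 8 8 10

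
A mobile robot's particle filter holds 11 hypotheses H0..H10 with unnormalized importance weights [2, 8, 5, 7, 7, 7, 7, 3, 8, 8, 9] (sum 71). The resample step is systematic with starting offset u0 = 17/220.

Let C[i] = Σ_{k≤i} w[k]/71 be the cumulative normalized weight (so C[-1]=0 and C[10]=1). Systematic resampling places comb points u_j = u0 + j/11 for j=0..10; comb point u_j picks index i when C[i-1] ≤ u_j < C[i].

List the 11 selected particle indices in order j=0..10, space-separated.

1 2 3 4 5 6 7 8 9 10 10

C = [2/71, 10/71, 15/71, 22/71, 29/71, 36/71, 43/71, 46/71, 54/71, 62/71, 1]
j=0: u_0=17/220 ∈ [2/71, 10/71) → index 1
j=1: u_1=37/220 ∈ [10/71, 15/71) → index 2
j=2: u_2=57/220 ∈ [15/71, 22/71) → index 3
j=3: u_3=7/20 ∈ [22/71, 29/71) → index 4
j=4: u_4=97/220 ∈ [29/71, 36/71) → index 5
j=5: u_5=117/220 ∈ [36/71, 43/71) → index 6
j=6: u_6=137/220 ∈ [43/71, 46/71) → index 7
j=7: u_7=157/220 ∈ [46/71, 54/71) → index 8
j=8: u_8=177/220 ∈ [54/71, 62/71) → index 9
j=9: u_9=197/220 ∈ [62/71, 1) → index 10
j=10: u_10=217/220 ∈ [62/71, 1) → index 10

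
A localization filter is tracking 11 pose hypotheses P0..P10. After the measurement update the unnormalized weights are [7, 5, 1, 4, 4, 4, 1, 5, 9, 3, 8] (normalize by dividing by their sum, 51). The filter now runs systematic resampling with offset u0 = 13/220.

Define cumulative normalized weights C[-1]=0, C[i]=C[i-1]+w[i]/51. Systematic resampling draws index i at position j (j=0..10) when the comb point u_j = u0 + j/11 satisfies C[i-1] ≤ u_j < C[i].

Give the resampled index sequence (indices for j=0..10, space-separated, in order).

C = [7/51, 4/17, 13/51, 1/3, 7/17, 25/51, 26/51, 31/51, 40/51, 43/51, 1]
j=0: u_0=13/220 ∈ [0, 7/51) → index 0
j=1: u_1=3/20 ∈ [7/51, 4/17) → index 1
j=2: u_2=53/220 ∈ [4/17, 13/51) → index 2
j=3: u_3=73/220 ∈ [13/51, 1/3) → index 3
j=4: u_4=93/220 ∈ [7/17, 25/51) → index 5
j=5: u_5=113/220 ∈ [26/51, 31/51) → index 7
j=6: u_6=133/220 ∈ [26/51, 31/51) → index 7
j=7: u_7=153/220 ∈ [31/51, 40/51) → index 8
j=8: u_8=173/220 ∈ [40/51, 43/51) → index 9
j=9: u_9=193/220 ∈ [43/51, 1) → index 10
j=10: u_10=213/220 ∈ [43/51, 1) → index 10

0 1 2 3 5 7 7 8 9 10 10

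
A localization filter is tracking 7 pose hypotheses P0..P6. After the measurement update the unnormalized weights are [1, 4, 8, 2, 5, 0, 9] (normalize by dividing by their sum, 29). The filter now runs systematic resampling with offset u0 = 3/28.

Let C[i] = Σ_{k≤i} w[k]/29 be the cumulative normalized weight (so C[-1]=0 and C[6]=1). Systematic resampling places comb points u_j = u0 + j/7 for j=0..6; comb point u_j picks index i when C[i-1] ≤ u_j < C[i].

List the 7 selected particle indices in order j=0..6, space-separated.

C = [1/29, 5/29, 13/29, 15/29, 20/29, 20/29, 1]
j=0: u_0=3/28 ∈ [1/29, 5/29) → index 1
j=1: u_1=1/4 ∈ [5/29, 13/29) → index 2
j=2: u_2=11/28 ∈ [5/29, 13/29) → index 2
j=3: u_3=15/28 ∈ [15/29, 20/29) → index 4
j=4: u_4=19/28 ∈ [15/29, 20/29) → index 4
j=5: u_5=23/28 ∈ [20/29, 1) → index 6
j=6: u_6=27/28 ∈ [20/29, 1) → index 6

1 2 2 4 4 6 6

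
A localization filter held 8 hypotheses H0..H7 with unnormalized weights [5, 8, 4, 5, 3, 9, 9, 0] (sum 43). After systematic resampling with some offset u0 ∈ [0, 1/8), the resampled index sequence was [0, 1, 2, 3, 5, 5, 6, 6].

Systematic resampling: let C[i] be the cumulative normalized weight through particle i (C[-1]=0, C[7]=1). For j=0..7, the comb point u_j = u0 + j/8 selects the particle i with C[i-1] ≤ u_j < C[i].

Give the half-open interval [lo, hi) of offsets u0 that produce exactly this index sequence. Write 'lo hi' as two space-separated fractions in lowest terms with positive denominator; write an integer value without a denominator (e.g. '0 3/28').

7/86 5/43

C = [5/43, 13/43, 17/43, 22/43, 25/43, 34/43, 1, 1]
j=0 picked index 0: u0 ∈ [0, 5/43)
j=1 picked index 1: u0 ∈ [-3/344, 61/344)
j=2 picked index 2: u0 ∈ [9/172, 25/172)
j=3 picked index 3: u0 ∈ [7/344, 47/344)
j=4 picked index 5: u0 ∈ [7/86, 25/86)
j=5 picked index 5: u0 ∈ [-15/344, 57/344)
j=6 picked index 6: u0 ∈ [7/172, 1/4)
j=7 picked index 6: u0 ∈ [-29/344, 1/8)
intersection: [7/86, 5/43)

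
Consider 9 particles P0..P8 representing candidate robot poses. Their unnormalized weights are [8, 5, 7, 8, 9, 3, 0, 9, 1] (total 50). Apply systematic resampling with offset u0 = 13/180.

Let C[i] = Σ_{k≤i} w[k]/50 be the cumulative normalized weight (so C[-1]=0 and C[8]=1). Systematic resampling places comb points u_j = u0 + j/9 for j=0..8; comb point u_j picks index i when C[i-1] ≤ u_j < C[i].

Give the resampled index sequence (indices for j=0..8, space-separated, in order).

0 1 2 3 3 4 4 7 7

C = [4/25, 13/50, 2/5, 14/25, 37/50, 4/5, 4/5, 49/50, 1]
j=0: u_0=13/180 ∈ [0, 4/25) → index 0
j=1: u_1=11/60 ∈ [4/25, 13/50) → index 1
j=2: u_2=53/180 ∈ [13/50, 2/5) → index 2
j=3: u_3=73/180 ∈ [2/5, 14/25) → index 3
j=4: u_4=31/60 ∈ [2/5, 14/25) → index 3
j=5: u_5=113/180 ∈ [14/25, 37/50) → index 4
j=6: u_6=133/180 ∈ [14/25, 37/50) → index 4
j=7: u_7=17/20 ∈ [4/5, 49/50) → index 7
j=8: u_8=173/180 ∈ [4/5, 49/50) → index 7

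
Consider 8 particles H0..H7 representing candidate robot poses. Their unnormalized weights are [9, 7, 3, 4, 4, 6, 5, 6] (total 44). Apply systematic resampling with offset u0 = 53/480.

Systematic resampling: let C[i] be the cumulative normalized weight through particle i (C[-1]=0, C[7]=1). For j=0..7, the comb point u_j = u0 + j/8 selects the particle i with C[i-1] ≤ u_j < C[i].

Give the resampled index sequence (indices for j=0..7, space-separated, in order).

0 1 1 3 4 5 6 7

C = [9/44, 4/11, 19/44, 23/44, 27/44, 3/4, 19/22, 1]
j=0: u_0=53/480 ∈ [0, 9/44) → index 0
j=1: u_1=113/480 ∈ [9/44, 4/11) → index 1
j=2: u_2=173/480 ∈ [9/44, 4/11) → index 1
j=3: u_3=233/480 ∈ [19/44, 23/44) → index 3
j=4: u_4=293/480 ∈ [23/44, 27/44) → index 4
j=5: u_5=353/480 ∈ [27/44, 3/4) → index 5
j=6: u_6=413/480 ∈ [3/4, 19/22) → index 6
j=7: u_7=473/480 ∈ [19/22, 1) → index 7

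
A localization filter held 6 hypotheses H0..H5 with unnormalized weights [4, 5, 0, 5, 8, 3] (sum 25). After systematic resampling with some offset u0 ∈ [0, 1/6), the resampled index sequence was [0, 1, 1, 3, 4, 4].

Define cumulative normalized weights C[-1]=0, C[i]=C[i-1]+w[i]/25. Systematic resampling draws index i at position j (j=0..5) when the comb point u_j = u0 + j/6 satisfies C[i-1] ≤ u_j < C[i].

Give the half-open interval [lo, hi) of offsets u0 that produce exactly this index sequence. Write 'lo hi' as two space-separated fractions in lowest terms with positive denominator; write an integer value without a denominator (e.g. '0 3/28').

0 2/75

C = [4/25, 9/25, 9/25, 14/25, 22/25, 1]
j=0 picked index 0: u0 ∈ [0, 4/25)
j=1 picked index 1: u0 ∈ [-1/150, 29/150)
j=2 picked index 1: u0 ∈ [-13/75, 2/75)
j=3 picked index 3: u0 ∈ [-7/50, 3/50)
j=4 picked index 4: u0 ∈ [-8/75, 16/75)
j=5 picked index 4: u0 ∈ [-41/150, 7/150)
intersection: [0, 2/75)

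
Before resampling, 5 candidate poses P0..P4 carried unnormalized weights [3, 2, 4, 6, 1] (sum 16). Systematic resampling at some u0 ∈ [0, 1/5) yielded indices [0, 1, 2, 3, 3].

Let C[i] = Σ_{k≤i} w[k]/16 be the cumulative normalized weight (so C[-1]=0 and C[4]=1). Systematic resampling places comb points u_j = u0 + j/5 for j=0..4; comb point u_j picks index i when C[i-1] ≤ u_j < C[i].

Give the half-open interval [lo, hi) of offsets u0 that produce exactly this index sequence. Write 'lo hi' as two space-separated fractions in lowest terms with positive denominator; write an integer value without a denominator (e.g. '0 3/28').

0 9/80

C = [3/16, 5/16, 9/16, 15/16, 1]
j=0 picked index 0: u0 ∈ [0, 3/16)
j=1 picked index 1: u0 ∈ [-1/80, 9/80)
j=2 picked index 2: u0 ∈ [-7/80, 13/80)
j=3 picked index 3: u0 ∈ [-3/80, 27/80)
j=4 picked index 3: u0 ∈ [-19/80, 11/80)
intersection: [0, 9/80)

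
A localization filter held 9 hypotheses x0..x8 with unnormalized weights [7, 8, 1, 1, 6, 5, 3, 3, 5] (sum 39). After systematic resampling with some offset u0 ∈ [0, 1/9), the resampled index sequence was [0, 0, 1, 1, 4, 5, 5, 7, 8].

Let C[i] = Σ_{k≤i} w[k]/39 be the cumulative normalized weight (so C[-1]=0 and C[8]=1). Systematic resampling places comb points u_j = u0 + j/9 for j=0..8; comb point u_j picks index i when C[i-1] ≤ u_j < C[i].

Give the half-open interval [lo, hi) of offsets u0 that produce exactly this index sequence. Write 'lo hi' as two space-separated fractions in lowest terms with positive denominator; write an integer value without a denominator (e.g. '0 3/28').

4/117 2/39

C = [7/39, 5/13, 16/39, 17/39, 23/39, 28/39, 31/39, 34/39, 1]
j=0 picked index 0: u0 ∈ [0, 7/39)
j=1 picked index 0: u0 ∈ [-1/9, 8/117)
j=2 picked index 1: u0 ∈ [-5/117, 19/117)
j=3 picked index 1: u0 ∈ [-2/13, 2/39)
j=4 picked index 4: u0 ∈ [-1/117, 17/117)
j=5 picked index 5: u0 ∈ [4/117, 19/117)
j=6 picked index 5: u0 ∈ [-1/13, 2/39)
j=7 picked index 7: u0 ∈ [2/117, 11/117)
j=8 picked index 8: u0 ∈ [-2/117, 1/9)
intersection: [4/117, 2/39)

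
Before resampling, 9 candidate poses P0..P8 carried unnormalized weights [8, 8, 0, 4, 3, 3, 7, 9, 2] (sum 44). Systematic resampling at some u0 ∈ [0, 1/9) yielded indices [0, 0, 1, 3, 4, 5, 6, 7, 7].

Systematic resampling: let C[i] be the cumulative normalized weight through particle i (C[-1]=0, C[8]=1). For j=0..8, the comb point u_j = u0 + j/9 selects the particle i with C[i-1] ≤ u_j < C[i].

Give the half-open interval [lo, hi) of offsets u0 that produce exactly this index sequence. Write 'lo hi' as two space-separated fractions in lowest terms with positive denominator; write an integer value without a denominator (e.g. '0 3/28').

1/33 7/198

C = [2/11, 4/11, 4/11, 5/11, 23/44, 13/22, 3/4, 21/22, 1]
j=0 picked index 0: u0 ∈ [0, 2/11)
j=1 picked index 0: u0 ∈ [-1/9, 7/99)
j=2 picked index 1: u0 ∈ [-4/99, 14/99)
j=3 picked index 3: u0 ∈ [1/33, 4/33)
j=4 picked index 4: u0 ∈ [1/99, 31/396)
j=5 picked index 5: u0 ∈ [-13/396, 7/198)
j=6 picked index 6: u0 ∈ [-5/66, 1/12)
j=7 picked index 7: u0 ∈ [-1/36, 35/198)
j=8 picked index 7: u0 ∈ [-5/36, 13/198)
intersection: [1/33, 7/198)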